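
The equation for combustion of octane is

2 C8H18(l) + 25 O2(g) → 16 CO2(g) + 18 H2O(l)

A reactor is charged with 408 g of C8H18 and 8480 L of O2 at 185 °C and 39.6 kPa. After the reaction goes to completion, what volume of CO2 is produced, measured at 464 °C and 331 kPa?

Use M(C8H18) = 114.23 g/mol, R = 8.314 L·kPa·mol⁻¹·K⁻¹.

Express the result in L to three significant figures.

529 L

n(C8H18) = 408 / 114.23 = 3.572 mol
n(O2) = PV/RT = (39.6 × 8480) / (8.314 × 458.15) = 88.16 mol
For 3.572 mol C8H18, stoichiometry requires (25/2) × 3.572 = 44.65 mol O2; 88.16 mol is available, so C8H18 is limiting.
n(CO2) = (16/2) × 3.572 = 28.58 mol
V(CO2) = nRT/P = 28.58 × 8.314 × 737.15 / 331 = 529.2 L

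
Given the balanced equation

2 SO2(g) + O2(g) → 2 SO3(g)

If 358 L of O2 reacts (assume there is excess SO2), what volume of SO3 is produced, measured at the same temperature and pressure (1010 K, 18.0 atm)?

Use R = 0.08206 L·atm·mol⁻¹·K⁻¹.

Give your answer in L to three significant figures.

716 L

At constant T and P, gas volumes are in the mole ratio: V(SO3) = (2/1) × 358 = 716.0 L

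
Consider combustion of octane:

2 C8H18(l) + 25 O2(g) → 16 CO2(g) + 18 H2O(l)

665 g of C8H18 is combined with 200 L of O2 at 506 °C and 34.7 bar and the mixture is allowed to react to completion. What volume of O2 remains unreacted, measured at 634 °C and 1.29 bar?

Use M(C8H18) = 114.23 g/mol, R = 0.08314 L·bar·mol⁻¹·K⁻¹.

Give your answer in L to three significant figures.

n(C8H18) = 665 / 114.23 = 5.822 mol
n(O2) = PV/RT = (34.7 × 200) / (0.08314 × 779.15) = 107.1 mol
For 5.822 mol C8H18, stoichiometry requires (25/2) × 5.822 = 72.78 mol O2; 107.1 mol is available, so C8H18 is limiting.
n(O2) consumed = (25/2) × 5.822 = 72.78 mol; remaining = 107.1 − 72.78 = 34.32 mol
V(O2) = nRT/P = 34.32 × 0.08314 × 907.15 / 1.29 = 2007 L

2010 L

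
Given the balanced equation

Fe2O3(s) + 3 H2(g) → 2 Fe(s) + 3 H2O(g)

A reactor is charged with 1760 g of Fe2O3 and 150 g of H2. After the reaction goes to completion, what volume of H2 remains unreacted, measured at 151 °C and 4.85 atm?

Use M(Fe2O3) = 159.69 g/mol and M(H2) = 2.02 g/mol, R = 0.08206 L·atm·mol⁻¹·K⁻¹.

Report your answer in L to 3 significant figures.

296 L

n(Fe2O3) = 1760 / 159.69 = 11.02 mol
n(H2) = 150 / 2.02 = 74.26 mol
For 11.02 mol Fe2O3, stoichiometry requires (3/1) × 11.02 = 33.06 mol H2; 74.26 mol is available, so Fe2O3 is limiting.
n(H2) consumed = (3/1) × 11.02 = 33.06 mol; remaining = 74.26 − 33.06 = 41.20 mol
V(H2) = nRT/P = 41.20 × 0.08206 × 424.15 / 4.85 = 295.7 L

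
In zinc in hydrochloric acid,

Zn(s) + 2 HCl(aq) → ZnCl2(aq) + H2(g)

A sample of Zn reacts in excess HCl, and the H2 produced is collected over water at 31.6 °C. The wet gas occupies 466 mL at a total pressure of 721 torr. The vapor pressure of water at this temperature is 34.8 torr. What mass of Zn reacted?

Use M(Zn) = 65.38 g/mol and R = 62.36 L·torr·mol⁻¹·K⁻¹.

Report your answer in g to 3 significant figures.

1.10 g

P(H2) = 721 − 34.8 = 686.2 torr
n(H2) = PV/RT = (686.2 × 0.4660) / (62.36 × 304.75) = 0.01683 mol
n(Zn) = (1/1) × 0.01683 = 0.01683 mol
m(Zn) = 0.01683 × 65.38 = 1.100 g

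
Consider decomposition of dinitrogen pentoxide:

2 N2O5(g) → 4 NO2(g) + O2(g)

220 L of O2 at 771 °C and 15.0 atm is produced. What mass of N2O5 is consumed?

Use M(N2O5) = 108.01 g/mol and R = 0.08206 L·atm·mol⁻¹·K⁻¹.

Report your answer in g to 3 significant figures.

8320 g

n(O2) = PV/RT = (15.0 × 220) / (0.08206 × 1044.15) = 38.51 mol
n(N2O5) = (2/1) × 38.51 = 77.02 mol
m(N2O5) = 77.02 × 108.01 = 8319 g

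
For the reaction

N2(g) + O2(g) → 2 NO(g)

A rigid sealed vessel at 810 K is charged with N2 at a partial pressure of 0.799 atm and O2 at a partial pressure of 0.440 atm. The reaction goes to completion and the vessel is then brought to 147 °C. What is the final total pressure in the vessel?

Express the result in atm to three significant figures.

0.643 atm

With V and T fixed, P_i ∝ n_i, so the mole ratios apply directly to partial pressures at 810 K.
P(O2) required for 0.799 atm of N2 = (1/1) × 0.799 = 0.7990 atm; available 0.440 atm, so O2 is limiting.
P(N2) remaining = 0.799 − (1/1) × 0.440 = 0.3590 atm
P(gaseous products) = (2)/1 × 0.440 = 0.8800 atm
P_total at 810 K = 0.3590 + 0.8800 = 1.239 atm
Scaling to 147 °C: P = 1.239 × 420.15/810 = 0.6427 atm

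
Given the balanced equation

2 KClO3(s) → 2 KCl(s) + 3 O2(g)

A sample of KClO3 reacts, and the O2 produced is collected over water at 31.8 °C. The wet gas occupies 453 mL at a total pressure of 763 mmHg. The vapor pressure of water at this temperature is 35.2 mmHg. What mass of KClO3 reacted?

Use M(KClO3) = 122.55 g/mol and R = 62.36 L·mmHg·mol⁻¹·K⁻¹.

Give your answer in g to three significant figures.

1.42 g

P(O2) = 763 − 35.2 = 727.8 mmHg
n(O2) = PV/RT = (727.8 × 0.4530) / (62.36 × 304.95) = 0.01734 mol
n(KClO3) = (2/3) × 0.01734 = 0.01156 mol
m(KClO3) = 0.01156 × 122.55 = 1.417 g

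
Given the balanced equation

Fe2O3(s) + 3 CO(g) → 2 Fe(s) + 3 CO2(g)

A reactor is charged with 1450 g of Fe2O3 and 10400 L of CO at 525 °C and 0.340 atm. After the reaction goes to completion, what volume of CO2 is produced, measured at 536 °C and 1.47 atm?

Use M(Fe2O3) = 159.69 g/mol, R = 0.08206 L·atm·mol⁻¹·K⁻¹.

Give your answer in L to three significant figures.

1230 L

n(Fe2O3) = 1450 / 159.69 = 9.080 mol
n(CO) = PV/RT = (0.340 × 10400) / (0.08206 × 798.15) = 53.99 mol
For 9.080 mol Fe2O3, stoichiometry requires (3/1) × 9.080 = 27.24 mol CO; 53.99 mol is available, so Fe2O3 is limiting.
n(CO2) = (3/1) × 9.080 = 27.24 mol
V(CO2) = nRT/P = 27.24 × 0.08206 × 809.15 / 1.47 = 1230 L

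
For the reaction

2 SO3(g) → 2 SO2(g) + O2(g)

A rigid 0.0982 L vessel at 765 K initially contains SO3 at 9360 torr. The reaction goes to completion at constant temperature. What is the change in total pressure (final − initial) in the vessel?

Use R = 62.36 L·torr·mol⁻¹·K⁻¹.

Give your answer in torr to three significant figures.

4680 torr

At constant T and V, P ∝ n(gas): 2 mol gas → 3 mol gas.
P_final = (3/2) × 9360 = 14040 torr; ΔP = 14040 − 9360 = 4680 torr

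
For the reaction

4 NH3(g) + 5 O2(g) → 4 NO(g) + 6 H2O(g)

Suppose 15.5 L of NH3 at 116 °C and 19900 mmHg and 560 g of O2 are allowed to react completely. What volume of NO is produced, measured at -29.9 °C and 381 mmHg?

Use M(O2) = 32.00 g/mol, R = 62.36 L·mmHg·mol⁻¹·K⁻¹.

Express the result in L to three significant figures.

n(NH3) = PV/RT = (19900 × 15.5) / (62.36 × 389.15) = 12.71 mol
n(O2) = 560 / 32.00 = 17.50 mol
For 12.71 mol NH3, stoichiometry requires (5/4) × 12.71 = 15.89 mol O2; 17.50 mol is available, so NH3 is limiting.
n(NO) = (4/4) × 12.71 = 12.71 mol
V(NO) = nRT/P = 12.71 × 62.36 × 243.25 / 381 = 506.0 L

506 L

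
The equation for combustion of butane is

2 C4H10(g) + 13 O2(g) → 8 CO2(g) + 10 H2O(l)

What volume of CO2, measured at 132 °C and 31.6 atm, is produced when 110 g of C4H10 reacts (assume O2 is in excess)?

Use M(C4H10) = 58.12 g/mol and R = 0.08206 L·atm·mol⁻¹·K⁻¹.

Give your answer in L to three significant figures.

n(C4H10) = 110.0 / 58.12 = 1.893 mol
n(CO2) = (8/2) × 1.893 = 7.572 mol
V = nRT/P = 7.572 × 0.08206 × 405.15 / 31.6 = 7.967 L

7.97 L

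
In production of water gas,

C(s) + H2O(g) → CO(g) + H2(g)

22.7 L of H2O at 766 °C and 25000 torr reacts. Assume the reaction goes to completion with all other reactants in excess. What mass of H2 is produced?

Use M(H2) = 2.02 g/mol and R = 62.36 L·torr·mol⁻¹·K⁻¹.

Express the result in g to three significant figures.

n(H2O) = PV/RT = (25000 × 22.7) / (62.36 × 1039.15) = 8.758 mol
n(H2) = (1/1) × 8.758 = 8.758 mol
m(H2) = 8.758 × 2.02 = 17.69 g

17.7 g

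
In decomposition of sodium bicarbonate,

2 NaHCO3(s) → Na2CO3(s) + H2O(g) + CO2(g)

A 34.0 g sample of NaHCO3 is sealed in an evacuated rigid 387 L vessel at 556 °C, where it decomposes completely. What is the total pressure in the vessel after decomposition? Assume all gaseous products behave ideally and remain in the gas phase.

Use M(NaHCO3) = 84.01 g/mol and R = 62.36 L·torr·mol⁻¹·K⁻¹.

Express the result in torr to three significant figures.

54.1 torr

n(NaHCO3) = 34.0 / 84.01 = 0.4047 mol
n(gas produced) = (2/2) × 0.4047 = 0.4047 mol
P = nRT/V = 0.4047 × 62.36 × 829.15 / 387 = 54.07 torr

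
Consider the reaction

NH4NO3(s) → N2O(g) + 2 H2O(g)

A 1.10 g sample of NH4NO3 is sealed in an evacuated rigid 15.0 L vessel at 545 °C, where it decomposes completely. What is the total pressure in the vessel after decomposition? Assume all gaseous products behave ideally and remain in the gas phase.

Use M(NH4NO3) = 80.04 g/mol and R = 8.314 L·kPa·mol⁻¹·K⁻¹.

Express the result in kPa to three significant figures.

n(NH4NO3) = 1.10 / 80.04 = 0.01374 mol
n(gas produced) = (3/1) × 0.01374 = 0.04122 mol
P = nRT/V = 0.04122 × 8.314 × 818.15 / 15.0 = 18.69 kPa

18.7 kPa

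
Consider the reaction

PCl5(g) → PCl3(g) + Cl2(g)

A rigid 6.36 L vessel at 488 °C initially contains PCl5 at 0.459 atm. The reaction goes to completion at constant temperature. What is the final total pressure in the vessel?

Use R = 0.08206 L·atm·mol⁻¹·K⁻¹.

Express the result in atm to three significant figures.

0.918 atm

Rigid vessel, constant T ⇒ P scales with total gas moles (1 → 2).
P_final = (2/1) × 0.459 = 0.9180 atm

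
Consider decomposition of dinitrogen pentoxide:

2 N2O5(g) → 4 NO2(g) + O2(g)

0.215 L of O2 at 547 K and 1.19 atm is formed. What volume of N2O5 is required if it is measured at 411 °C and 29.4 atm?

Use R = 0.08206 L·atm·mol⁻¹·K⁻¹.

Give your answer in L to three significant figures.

0.0218 L

n(O2) = PV/RT = (1.19 × 0.215) / (0.08206 × 547) = 0.005700 mol
n(N2O5) = (2/1) × 0.005700 = 0.01140 mol
V = nRT/P = 0.01140 × 0.08206 × 684.15 / 29.4 = 0.02177 L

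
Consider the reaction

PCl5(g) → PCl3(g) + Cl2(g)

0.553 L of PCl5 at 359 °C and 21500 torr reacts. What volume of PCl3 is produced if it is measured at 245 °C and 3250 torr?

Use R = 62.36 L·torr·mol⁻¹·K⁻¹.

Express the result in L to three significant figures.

3.00 L

n(PCl5) = PV/RT = (21500 × 0.553) / (62.36 × 632.15) = 0.3016 mol
n(PCl3) = (1/1) × 0.3016 = 0.3016 mol
V = nRT/P = 0.3016 × 62.36 × 518.15 / 3250 = 2.999 L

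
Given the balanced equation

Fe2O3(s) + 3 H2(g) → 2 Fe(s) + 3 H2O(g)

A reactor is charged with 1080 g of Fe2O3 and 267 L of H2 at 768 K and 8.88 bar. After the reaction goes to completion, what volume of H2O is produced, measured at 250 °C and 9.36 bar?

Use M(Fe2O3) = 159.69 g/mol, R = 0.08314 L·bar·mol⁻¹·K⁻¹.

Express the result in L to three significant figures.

94.3 L

n(Fe2O3) = 1080 / 159.69 = 6.763 mol
n(H2) = PV/RT = (8.88 × 267) / (0.08314 × 768) = 37.13 mol
For 6.763 mol Fe2O3, stoichiometry requires (3/1) × 6.763 = 20.29 mol H2; 37.13 mol is available, so Fe2O3 is limiting.
n(H2O) = (3/1) × 6.763 = 20.29 mol
V(H2O) = nRT/P = 20.29 × 0.08314 × 523.15 / 9.36 = 94.28 L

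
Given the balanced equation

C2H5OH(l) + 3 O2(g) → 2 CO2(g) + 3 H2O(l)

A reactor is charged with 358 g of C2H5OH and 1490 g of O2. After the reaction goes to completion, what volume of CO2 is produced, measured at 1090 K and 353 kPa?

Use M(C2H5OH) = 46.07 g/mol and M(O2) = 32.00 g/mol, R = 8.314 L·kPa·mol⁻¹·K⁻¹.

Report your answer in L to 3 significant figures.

n(C2H5OH) = 358 / 46.07 = 7.771 mol
n(O2) = 1490 / 32.00 = 46.56 mol
For 7.771 mol C2H5OH, stoichiometry requires (3/1) × 7.771 = 23.31 mol O2; 46.56 mol is available, so C2H5OH is limiting.
n(CO2) = (2/1) × 7.771 = 15.54 mol
V(CO2) = nRT/P = 15.54 × 8.314 × 1090 / 353 = 398.9 L

399 L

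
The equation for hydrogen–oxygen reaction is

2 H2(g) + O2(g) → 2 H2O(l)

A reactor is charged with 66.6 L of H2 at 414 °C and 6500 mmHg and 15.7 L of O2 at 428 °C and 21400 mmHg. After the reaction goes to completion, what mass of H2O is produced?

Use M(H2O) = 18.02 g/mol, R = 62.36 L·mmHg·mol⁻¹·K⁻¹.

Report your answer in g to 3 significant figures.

n(H2) = PV/RT = (6500 × 66.6) / (62.36 × 687.15) = 10.10 mol
n(O2) = PV/RT = (21400 × 15.7) / (62.36 × 701.15) = 7.684 mol
For 10.10 mol H2, stoichiometry requires (1/2) × 10.10 = 5.050 mol O2; 7.684 mol is available, so H2 is limiting.
n(H2O) = (2/2) × 10.10 = 10.10 mol
m(H2O) = 10.10 × 18.02 = 182.0 g

182 g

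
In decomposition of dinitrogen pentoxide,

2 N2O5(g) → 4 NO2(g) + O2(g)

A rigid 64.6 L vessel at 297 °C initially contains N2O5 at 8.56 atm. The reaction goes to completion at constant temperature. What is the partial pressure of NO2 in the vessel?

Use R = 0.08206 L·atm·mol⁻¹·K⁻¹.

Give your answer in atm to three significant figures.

17.1 atm

n(N2O5)₀ = PV/RT = (8.56 × 64.6) / (0.08206 × 570.15) = 11.82 mol
n(NO2) = (4/2) × 11.82 = 23.64 mol
P(NO2) = nRT/V = 23.64 × 0.08206 × 570.15 / 64.6 = 17.12 atm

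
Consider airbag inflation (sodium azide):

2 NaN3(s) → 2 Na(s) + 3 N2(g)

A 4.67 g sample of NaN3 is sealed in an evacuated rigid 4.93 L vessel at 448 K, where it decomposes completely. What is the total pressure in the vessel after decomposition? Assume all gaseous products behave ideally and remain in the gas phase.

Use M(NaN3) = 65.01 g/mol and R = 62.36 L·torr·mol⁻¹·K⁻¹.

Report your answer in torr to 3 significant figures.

n(NaN3) = 4.67 / 65.01 = 0.07184 mol
n(gas produced) = (3/2) × 0.07184 = 0.1078 mol
P = nRT/V = 0.1078 × 62.36 × 448 / 4.93 = 610.9 torr

611 torr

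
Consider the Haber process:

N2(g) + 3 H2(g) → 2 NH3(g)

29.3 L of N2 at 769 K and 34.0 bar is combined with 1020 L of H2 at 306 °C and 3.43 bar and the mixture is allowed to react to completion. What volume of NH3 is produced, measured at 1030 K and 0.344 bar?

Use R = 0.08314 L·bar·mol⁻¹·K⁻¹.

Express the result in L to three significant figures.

n(N2) = PV/RT = (34.0 × 29.3) / (0.08314 × 769) = 15.58 mol
n(H2) = PV/RT = (3.43 × 1020) / (0.08314 × 579.15) = 72.66 mol
For 15.58 mol N2, stoichiometry requires (3/1) × 15.58 = 46.74 mol H2; 72.66 mol is available, so N2 is limiting.
n(NH3) = (2/1) × 15.58 = 31.16 mol
V(NH3) = nRT/P = 31.16 × 0.08314 × 1030 / 0.344 = 7757 L

7760 L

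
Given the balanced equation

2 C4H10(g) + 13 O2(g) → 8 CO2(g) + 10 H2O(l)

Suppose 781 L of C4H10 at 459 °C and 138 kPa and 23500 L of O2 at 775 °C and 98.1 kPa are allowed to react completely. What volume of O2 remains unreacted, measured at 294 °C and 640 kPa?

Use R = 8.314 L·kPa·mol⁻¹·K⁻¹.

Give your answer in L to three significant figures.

1100 L

n(C4H10) = PV/RT = (138 × 781) / (8.314 × 732.15) = 17.71 mol
n(O2) = PV/RT = (98.1 × 23500) / (8.314 × 1048.15) = 264.5 mol
For 17.71 mol C4H10, stoichiometry requires (13/2) × 17.71 = 115.1 mol O2; 264.5 mol is available, so C4H10 is limiting.
n(O2) consumed = (13/2) × 17.71 = 115.1 mol; remaining = 264.5 − 115.1 = 149.4 mol
V(O2) = nRT/P = 149.4 × 8.314 × 567.15 / 640 = 1101 L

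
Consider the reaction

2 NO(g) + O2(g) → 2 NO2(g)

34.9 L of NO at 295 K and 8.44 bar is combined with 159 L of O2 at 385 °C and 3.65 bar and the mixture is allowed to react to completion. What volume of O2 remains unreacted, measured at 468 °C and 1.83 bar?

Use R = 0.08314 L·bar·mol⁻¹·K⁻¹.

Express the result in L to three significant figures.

n(NO) = PV/RT = (8.44 × 34.9) / (0.08314 × 295) = 12.01 mol
n(O2) = PV/RT = (3.65 × 159) / (0.08314 × 658.15) = 10.61 mol
For 12.01 mol NO, stoichiometry requires (1/2) × 12.01 = 6.005 mol O2; 10.61 mol is available, so NO is limiting.
n(O2) consumed = (1/2) × 12.01 = 6.005 mol; remaining = 10.61 − 6.005 = 4.605 mol
V(O2) = nRT/P = 4.605 × 0.08314 × 741.15 / 1.83 = 155.1 L

155 L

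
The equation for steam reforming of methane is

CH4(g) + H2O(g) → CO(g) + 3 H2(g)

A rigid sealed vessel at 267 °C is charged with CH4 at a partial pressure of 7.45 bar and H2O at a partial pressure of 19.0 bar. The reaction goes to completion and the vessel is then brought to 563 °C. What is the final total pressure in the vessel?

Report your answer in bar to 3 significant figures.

64.0 bar

At constant V, partial pressures at 267 °C are proportional to moles, so apply stoichiometry directly to pressures.
P(H2O) required for 7.45 bar of CH4 = (1/1) × 7.45 = 7.450 bar; available 19.0 bar, so CH4 is limiting.
P(H2O) remaining = 19.0 − (1/1) × 7.45 = 11.55 bar
P(gaseous products) = (1+3)/1 × 7.45 = 29.80 bar
P_total at 267 °C = 11.55 + 29.80 = 41.35 bar
Scaling to 563 °C: P = 41.35 × 836.15/540.15 = 64.01 bar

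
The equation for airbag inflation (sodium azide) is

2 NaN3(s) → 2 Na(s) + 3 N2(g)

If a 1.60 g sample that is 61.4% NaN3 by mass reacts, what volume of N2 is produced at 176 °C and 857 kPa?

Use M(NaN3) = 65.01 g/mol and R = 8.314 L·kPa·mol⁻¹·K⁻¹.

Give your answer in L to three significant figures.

0.0988 L

mass of NaN3 = 1.60 × 61.4/100 = 0.9824 g
n(NaN3) = 0.9824 / 65.01 = 0.01511 mol
n(N2) = (3/2) × 0.01511 = 0.02267 mol
V = nRT/P = 0.02267 × 8.314 × 449.15 / 857 = 0.09878 L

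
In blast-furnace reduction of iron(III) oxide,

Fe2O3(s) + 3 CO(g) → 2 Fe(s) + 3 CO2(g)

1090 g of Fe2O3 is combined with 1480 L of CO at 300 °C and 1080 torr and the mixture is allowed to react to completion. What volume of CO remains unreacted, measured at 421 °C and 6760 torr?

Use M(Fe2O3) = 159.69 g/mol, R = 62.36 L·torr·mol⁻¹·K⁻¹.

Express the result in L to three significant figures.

n(Fe2O3) = 1090 / 159.69 = 6.826 mol
n(CO) = PV/RT = (1080 × 1480) / (62.36 × 573.15) = 44.72 mol
For 6.826 mol Fe2O3, stoichiometry requires (3/1) × 6.826 = 20.48 mol CO; 44.72 mol is available, so Fe2O3 is limiting.
n(CO) consumed = (3/1) × 6.826 = 20.48 mol; remaining = 44.72 − 20.48 = 24.24 mol
V(CO) = nRT/P = 24.24 × 62.36 × 694.15 / 6760 = 155.2 L

155 L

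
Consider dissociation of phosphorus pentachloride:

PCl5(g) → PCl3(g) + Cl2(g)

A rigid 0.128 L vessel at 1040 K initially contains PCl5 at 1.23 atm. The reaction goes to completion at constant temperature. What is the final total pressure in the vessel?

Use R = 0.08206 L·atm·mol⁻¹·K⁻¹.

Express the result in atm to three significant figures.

Rigid vessel, constant T ⇒ P scales with total gas moles (1 → 2).
P_final = (2/1) × 1.23 = 2.460 atm

2.46 atm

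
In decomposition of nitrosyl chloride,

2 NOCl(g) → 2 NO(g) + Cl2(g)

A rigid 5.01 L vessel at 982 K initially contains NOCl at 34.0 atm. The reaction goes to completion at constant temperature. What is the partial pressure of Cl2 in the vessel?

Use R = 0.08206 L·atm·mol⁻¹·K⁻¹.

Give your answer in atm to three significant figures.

n(NOCl)₀ = PV/RT = (34.0 × 5.01) / (0.08206 × 982) = 2.114 mol
n(Cl2) = (1/2) × 2.114 = 1.057 mol
P(Cl2) = nRT/V = 1.057 × 0.08206 × 982 / 5.01 = 17.00 atm

17.0 atm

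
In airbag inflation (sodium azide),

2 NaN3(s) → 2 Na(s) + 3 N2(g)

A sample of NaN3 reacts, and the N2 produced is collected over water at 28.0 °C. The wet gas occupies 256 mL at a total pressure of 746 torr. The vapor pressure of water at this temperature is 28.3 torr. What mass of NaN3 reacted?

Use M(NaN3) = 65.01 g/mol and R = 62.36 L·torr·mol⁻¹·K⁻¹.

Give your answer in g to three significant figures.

0.424 g

P(N2) = 746 − 28.3 = 717.7 torr
n(N2) = PV/RT = (717.7 × 0.2560) / (62.36 × 301.15) = 0.009783 mol
n(NaN3) = (2/3) × 0.009783 = 0.006522 mol
m(NaN3) = 0.006522 × 65.01 = 0.4240 g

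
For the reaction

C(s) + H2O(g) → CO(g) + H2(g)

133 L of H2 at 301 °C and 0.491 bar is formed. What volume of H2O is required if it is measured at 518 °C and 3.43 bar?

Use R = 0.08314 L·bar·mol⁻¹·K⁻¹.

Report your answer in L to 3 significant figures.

n(H2) = PV/RT = (0.491 × 133) / (0.08314 × 574.15) = 1.368 mol
n(H2O) = (1/1) × 1.368 = 1.368 mol
V = nRT/P = 1.368 × 0.08314 × 791.15 / 3.43 = 26.23 L

26.2 L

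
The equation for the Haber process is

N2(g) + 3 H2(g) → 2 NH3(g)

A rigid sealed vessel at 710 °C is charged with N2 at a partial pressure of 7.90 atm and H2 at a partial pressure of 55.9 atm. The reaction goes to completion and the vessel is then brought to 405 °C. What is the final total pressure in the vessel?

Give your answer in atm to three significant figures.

33.1 atm

At constant V, partial pressures at 710 °C are proportional to moles, so apply stoichiometry directly to pressures.
P(H2) required for 7.90 atm of N2 = (3/1) × 7.90 = 23.70 atm; available 55.9 atm, so N2 is limiting.
P(H2) remaining = 55.9 − (3/1) × 7.90 = 32.20 atm
P(gaseous products) = (2)/1 × 7.90 = 15.80 atm
P_total at 710 °C = 32.20 + 15.80 = 48.00 atm
Scaling to 405 °C: P = 48.00 × 678.15/983.15 = 33.11 atm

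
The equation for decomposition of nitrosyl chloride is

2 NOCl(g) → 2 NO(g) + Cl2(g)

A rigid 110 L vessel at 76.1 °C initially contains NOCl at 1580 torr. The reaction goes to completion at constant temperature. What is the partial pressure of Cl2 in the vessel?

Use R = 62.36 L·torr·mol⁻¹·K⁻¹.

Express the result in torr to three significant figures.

790 torr

n(NOCl)₀ = PV/RT = (1580 × 110) / (62.36 × 349.25) = 7.980 mol
n(Cl2) = (1/2) × 7.980 = 3.990 mol
P(Cl2) = nRT/V = 3.990 × 62.36 × 349.25 / 110 = 790.0 torr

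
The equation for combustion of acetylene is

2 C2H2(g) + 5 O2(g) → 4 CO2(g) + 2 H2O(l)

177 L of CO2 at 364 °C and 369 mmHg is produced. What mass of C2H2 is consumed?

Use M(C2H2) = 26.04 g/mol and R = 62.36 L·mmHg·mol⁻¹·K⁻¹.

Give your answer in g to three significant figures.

21.4 g

n(CO2) = PV/RT = (369 × 177) / (62.36 × 637.15) = 1.644 mol
n(C2H2) = (2/4) × 1.644 = 0.8220 mol
m(C2H2) = 0.8220 × 26.04 = 21.40 g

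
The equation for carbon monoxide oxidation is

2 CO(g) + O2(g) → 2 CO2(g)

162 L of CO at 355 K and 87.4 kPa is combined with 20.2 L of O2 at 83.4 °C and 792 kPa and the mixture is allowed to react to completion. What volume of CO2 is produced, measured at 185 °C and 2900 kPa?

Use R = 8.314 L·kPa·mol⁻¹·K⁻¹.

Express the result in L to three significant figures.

6.30 L

n(CO) = PV/RT = (87.4 × 162) / (8.314 × 355) = 4.797 mol
n(O2) = PV/RT = (792 × 20.2) / (8.314 × 356.55) = 5.397 mol
For 4.797 mol CO, stoichiometry requires (1/2) × 4.797 = 2.398 mol O2; 5.397 mol is available, so CO is limiting.
n(CO2) = (2/2) × 4.797 = 4.797 mol
V(CO2) = nRT/P = 4.797 × 8.314 × 458.15 / 2900 = 6.301 L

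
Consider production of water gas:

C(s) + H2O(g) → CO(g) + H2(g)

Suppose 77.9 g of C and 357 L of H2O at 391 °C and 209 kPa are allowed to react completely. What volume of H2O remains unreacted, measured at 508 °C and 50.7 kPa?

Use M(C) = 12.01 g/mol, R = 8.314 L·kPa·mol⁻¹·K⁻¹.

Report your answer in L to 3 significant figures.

900 L

n(C) = 77.9 / 12.01 = 6.486 mol
n(H2O) = PV/RT = (209 × 357) / (8.314 × 664.15) = 13.51 mol
For 6.486 mol C, stoichiometry requires (1/1) × 6.486 = 6.486 mol H2O; 13.51 mol is available, so C is limiting.
n(H2O) consumed = (1/1) × 6.486 = 6.486 mol; remaining = 13.51 − 6.486 = 7.024 mol
V(H2O) = nRT/P = 7.024 × 8.314 × 781.15 / 50.7 = 899.7 L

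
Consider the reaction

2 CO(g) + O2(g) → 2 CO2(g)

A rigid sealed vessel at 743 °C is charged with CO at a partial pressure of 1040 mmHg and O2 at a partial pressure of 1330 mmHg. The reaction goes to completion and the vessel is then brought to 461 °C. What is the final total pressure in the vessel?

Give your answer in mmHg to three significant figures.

1340 mmHg

Because the vessel is rigid and T is held at 743 °C, work the stoichiometry in partial pressures (P_i = n_iRT/V).
P(O2) required for 1040 mmHg of CO = (1/2) × 1040 = 520.0 mmHg; available 1330 mmHg, so CO is limiting.
P(O2) remaining = 1330 − (1/2) × 1040 = 810.0 mmHg
P(gaseous products) = (2)/2 × 1040 = 1040 mmHg
P_total at 743 °C = 810.0 + 1040 = 1850 mmHg
Scaling to 461 °C: P = 1850 × 734.15/1016.15 = 1337 mmHg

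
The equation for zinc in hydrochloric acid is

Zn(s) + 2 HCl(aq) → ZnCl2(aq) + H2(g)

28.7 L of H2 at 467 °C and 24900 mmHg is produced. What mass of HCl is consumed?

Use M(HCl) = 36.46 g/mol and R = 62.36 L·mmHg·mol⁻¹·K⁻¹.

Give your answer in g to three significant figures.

1130 g

n(H2) = PV/RT = (24900 × 28.7) / (62.36 × 740.15) = 15.48 mol
n(HCl) = (2/1) × 15.48 = 30.96 mol
m(HCl) = 30.96 × 36.46 = 1129 g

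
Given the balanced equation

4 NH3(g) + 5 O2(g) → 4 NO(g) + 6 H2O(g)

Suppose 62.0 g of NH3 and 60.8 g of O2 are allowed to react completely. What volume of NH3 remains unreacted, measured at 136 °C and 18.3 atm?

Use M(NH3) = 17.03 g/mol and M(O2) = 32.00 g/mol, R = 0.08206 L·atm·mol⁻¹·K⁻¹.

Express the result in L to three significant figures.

n(NH3) = 62.0 / 17.03 = 3.641 mol
n(O2) = 60.8 / 32.00 = 1.900 mol
For 3.641 mol NH3, stoichiometry requires (5/4) × 3.641 = 4.551 mol O2; 1.900 mol is available, so O2 is limiting.
n(NH3) consumed = (4/5) × 1.900 = 1.520 mol; remaining = 3.641 − 1.520 = 2.121 mol
V(NH3) = nRT/P = 2.121 × 0.08206 × 409.15 / 18.3 = 3.891 L

3.89 L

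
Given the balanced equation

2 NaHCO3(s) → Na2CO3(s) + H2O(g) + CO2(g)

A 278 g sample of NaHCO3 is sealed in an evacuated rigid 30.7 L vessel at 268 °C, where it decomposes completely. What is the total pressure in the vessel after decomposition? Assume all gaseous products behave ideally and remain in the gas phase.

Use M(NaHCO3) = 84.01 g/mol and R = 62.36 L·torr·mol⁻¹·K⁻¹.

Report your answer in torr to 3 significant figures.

3640 torr

n(NaHCO3) = 278 / 84.01 = 3.309 mol
n(gas produced) = (2/2) × 3.309 = 3.309 mol
P = nRT/V = 3.309 × 62.36 × 541.15 / 30.7 = 3637 torr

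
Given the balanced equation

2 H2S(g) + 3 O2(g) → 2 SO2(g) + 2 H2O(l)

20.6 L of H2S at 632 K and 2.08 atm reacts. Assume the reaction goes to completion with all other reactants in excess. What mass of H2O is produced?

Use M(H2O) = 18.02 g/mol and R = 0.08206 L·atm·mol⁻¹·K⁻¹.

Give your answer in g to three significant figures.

n(H2S) = PV/RT = (2.08 × 20.6) / (0.08206 × 632) = 0.8262 mol
n(H2O) = (2/2) × 0.8262 = 0.8262 mol
m(H2O) = 0.8262 × 18.02 = 14.89 g

14.9 g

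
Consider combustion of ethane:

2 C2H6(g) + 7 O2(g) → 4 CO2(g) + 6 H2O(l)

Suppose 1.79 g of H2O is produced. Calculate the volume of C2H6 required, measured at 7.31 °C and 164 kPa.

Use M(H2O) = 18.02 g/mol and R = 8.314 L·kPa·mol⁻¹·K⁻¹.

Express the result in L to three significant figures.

n(H2O) = 1.790 / 18.02 = 0.09933 mol
n(C2H6) = (2/6) × 0.09933 = 0.03311 mol
V = nRT/P = 0.03311 × 8.314 × 280.46 / 164 = 0.4708 L

0.471 L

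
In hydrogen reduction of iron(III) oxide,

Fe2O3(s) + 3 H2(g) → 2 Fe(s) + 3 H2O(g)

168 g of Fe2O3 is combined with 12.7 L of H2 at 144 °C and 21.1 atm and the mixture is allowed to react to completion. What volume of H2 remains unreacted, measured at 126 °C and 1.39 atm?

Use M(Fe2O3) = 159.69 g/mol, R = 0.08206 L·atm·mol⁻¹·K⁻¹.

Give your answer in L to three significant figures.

n(Fe2O3) = 168 / 159.69 = 1.052 mol
n(H2) = PV/RT = (21.1 × 12.7) / (0.08206 × 417.15) = 7.828 mol
For 1.052 mol Fe2O3, stoichiometry requires (3/1) × 1.052 = 3.156 mol H2; 7.828 mol is available, so Fe2O3 is limiting.
n(H2) consumed = (3/1) × 1.052 = 3.156 mol; remaining = 7.828 − 3.156 = 4.672 mol
V(H2) = nRT/P = 4.672 × 0.08206 × 399.15 / 1.39 = 110.1 L

110 L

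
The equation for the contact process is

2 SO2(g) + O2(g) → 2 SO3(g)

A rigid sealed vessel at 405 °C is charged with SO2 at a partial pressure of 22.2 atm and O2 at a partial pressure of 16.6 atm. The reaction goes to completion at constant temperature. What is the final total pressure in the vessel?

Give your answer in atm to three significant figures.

27.7 atm

With V and T fixed, P_i ∝ n_i, so the mole ratios apply directly to partial pressures at 405 °C.
P(O2) required for 22.2 atm of SO2 = (1/2) × 22.2 = 11.10 atm; available 16.6 atm, so SO2 is limiting.
P(O2) remaining = 16.6 − (1/2) × 22.2 = 5.500 atm
P(gaseous products) = (2)/2 × 22.2 = 22.20 atm
P_total at 405 °C = 5.500 + 22.20 = 27.70 atm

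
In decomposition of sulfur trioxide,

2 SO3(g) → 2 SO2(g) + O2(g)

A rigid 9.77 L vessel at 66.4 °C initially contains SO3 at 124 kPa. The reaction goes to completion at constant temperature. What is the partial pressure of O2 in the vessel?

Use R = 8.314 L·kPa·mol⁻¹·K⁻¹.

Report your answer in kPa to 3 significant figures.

n(SO3)₀ = PV/RT = (124 × 9.77) / (8.314 × 339.55) = 0.4291 mol
n(O2) = (1/2) × 0.4291 = 0.2145 mol
P(O2) = nRT/V = 0.2145 × 8.314 × 339.55 / 9.77 = 61.98 kPa

62.0 kPa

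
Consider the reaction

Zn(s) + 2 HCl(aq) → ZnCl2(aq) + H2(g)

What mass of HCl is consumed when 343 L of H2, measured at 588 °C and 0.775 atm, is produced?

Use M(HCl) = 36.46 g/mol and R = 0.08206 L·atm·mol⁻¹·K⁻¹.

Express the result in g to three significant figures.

n(H2) = PV/RT = (0.775 × 343) / (0.08206 × 861.15) = 3.762 mol
n(HCl) = (2/1) × 3.762 = 7.524 mol
m(HCl) = 7.524 × 36.46 = 274.3 g

274 g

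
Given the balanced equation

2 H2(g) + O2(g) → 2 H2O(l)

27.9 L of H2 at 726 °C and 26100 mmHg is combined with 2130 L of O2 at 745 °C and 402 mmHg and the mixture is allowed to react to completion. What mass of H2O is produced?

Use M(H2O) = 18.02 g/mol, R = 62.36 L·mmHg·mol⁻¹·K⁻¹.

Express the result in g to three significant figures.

211 g

n(H2) = PV/RT = (26100 × 27.9) / (62.36 × 999.15) = 11.69 mol
n(O2) = PV/RT = (402 × 2130) / (62.36 × 1018.15) = 13.49 mol
For 11.69 mol H2, stoichiometry requires (1/2) × 11.69 = 5.845 mol O2; 13.49 mol is available, so H2 is limiting.
n(H2O) = (2/2) × 11.69 = 11.69 mol
m(H2O) = 11.69 × 18.02 = 210.7 g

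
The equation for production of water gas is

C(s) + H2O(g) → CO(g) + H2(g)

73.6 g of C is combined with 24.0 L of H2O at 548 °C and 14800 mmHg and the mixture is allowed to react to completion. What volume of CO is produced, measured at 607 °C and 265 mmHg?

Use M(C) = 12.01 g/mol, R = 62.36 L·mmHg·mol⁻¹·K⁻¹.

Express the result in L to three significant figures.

1270 L

n(C) = 73.6 / 12.01 = 6.128 mol
n(H2O) = PV/RT = (14800 × 24.0) / (62.36 × 821.15) = 6.937 mol
For 6.128 mol C, stoichiometry requires (1/1) × 6.128 = 6.128 mol H2O; 6.937 mol is available, so C is limiting.
n(CO) = (1/1) × 6.128 = 6.128 mol
V(CO) = nRT/P = 6.128 × 62.36 × 880.15 / 265 = 1269 L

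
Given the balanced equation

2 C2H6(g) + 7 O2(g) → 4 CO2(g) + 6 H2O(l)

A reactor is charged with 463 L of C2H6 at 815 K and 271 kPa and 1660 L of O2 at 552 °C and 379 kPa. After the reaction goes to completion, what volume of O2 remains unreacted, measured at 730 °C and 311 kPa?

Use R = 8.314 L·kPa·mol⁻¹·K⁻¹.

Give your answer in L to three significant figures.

n(C2H6) = PV/RT = (271 × 463) / (8.314 × 815) = 18.52 mol
n(O2) = PV/RT = (379 × 1660) / (8.314 × 825.15) = 91.71 mol
For 18.52 mol C2H6, stoichiometry requires (7/2) × 18.52 = 64.82 mol O2; 91.71 mol is available, so C2H6 is limiting.
n(O2) consumed = (7/2) × 18.52 = 64.82 mol; remaining = 91.71 − 64.82 = 26.89 mol
V(O2) = nRT/P = 26.89 × 8.314 × 1003.15 / 311 = 721.1 L

721 L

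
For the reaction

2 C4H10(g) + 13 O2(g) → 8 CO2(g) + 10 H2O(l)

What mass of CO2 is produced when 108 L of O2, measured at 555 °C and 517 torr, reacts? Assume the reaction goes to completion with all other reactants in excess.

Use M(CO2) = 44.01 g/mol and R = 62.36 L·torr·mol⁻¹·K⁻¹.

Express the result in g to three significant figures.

n(O2) = PV/RT = (517 × 108) / (62.36 × 828.15) = 1.081 mol
n(CO2) = (8/13) × 1.081 = 0.6652 mol
m(CO2) = 0.6652 × 44.01 = 29.28 g

29.3 g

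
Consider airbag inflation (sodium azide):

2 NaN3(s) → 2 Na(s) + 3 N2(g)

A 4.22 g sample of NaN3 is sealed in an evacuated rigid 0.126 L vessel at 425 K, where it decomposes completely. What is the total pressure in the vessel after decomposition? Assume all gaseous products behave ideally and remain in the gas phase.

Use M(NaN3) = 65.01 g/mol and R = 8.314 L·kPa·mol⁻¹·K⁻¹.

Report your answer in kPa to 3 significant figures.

2730 kPa

n(NaN3) = 4.22 / 65.01 = 0.06491 mol
n(gas produced) = (3/2) × 0.06491 = 0.09736 mol
P = nRT/V = 0.09736 × 8.314 × 425 / 0.126 = 2730 kPa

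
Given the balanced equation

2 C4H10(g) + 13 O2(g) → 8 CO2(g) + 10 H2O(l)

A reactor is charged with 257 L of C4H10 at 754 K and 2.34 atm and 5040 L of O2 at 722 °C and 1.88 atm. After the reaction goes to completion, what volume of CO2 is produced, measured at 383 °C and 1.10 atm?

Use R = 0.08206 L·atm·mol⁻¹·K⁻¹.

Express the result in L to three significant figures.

1900 L

n(C4H10) = PV/RT = (2.34 × 257) / (0.08206 × 754) = 9.720 mol
n(O2) = PV/RT = (1.88 × 5040) / (0.08206 × 995.15) = 116.0 mol
For 9.720 mol C4H10, stoichiometry requires (13/2) × 9.720 = 63.18 mol O2; 116.0 mol is available, so C4H10 is limiting.
n(CO2) = (8/2) × 9.720 = 38.88 mol
V(CO2) = nRT/P = 38.88 × 0.08206 × 656.15 / 1.10 = 1903 L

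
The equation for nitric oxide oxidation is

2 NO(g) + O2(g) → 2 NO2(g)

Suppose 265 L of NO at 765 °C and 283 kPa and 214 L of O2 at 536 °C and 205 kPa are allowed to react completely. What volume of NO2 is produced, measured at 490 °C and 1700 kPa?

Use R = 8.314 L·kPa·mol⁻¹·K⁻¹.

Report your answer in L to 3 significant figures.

32.4 L

n(NO) = PV/RT = (283 × 265) / (8.314 × 1038.15) = 8.689 mol
n(O2) = PV/RT = (205 × 214) / (8.314 × 809.15) = 6.521 mol
For 8.689 mol NO, stoichiometry requires (1/2) × 8.689 = 4.345 mol O2; 6.521 mol is available, so NO is limiting.
n(NO2) = (2/2) × 8.689 = 8.689 mol
V(NO2) = nRT/P = 8.689 × 8.314 × 763.15 / 1700 = 32.43 L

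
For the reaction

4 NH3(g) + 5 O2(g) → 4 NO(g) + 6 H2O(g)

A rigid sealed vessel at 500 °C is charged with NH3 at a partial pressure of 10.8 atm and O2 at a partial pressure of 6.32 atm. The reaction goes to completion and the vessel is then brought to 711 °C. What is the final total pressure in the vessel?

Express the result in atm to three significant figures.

At constant V, partial pressures at 500 °C are proportional to moles, so apply stoichiometry directly to pressures.
P(O2) required for 10.8 atm of NH3 = (5/4) × 10.8 = 13.50 atm; available 6.32 atm, so O2 is limiting.
P(NH3) remaining = 10.8 − (4/5) × 6.32 = 5.744 atm
P(gaseous products) = (4+6)/5 × 6.32 = 12.64 atm
P_total at 500 °C = 5.744 + 12.64 = 18.38 atm
Scaling to 711 °C: P = 18.38 × 984.15/773.15 = 23.40 atm

23.4 atm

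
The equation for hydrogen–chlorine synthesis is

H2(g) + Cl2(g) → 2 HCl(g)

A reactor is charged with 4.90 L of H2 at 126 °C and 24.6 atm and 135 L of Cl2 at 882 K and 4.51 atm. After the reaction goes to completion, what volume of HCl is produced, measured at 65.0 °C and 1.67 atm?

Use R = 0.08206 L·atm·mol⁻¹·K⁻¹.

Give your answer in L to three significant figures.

n(H2) = PV/RT = (24.6 × 4.90) / (0.08206 × 399.15) = 3.680 mol
n(Cl2) = PV/RT = (4.51 × 135) / (0.08206 × 882) = 8.412 mol
For 3.680 mol H2, stoichiometry requires (1/1) × 3.680 = 3.680 mol Cl2; 8.412 mol is available, so H2 is limiting.
n(HCl) = (2/1) × 3.680 = 7.360 mol
V(HCl) = nRT/P = 7.360 × 0.08206 × 338.15 / 1.67 = 122.3 L

122 L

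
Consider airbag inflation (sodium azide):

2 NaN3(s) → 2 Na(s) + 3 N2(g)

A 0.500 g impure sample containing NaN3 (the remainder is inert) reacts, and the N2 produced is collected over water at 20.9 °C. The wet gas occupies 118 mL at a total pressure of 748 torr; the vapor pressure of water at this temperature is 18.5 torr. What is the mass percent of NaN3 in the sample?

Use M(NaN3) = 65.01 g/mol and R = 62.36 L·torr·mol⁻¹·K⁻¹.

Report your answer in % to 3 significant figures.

P(N2) = 748 − 18.5 = 729.5 torr
n(N2) = PV/RT = (729.5 × 0.1180) / (62.36 × 294.05) = 0.004694 mol
n(NaN3) = (2/3) × 0.004694 = 0.003129 mol
m(NaN3) = 0.003129 × 65.01 = 0.2034 g
%NaN3 = 0.2034 / 0.500 × 100 = 40.68%

40.7 %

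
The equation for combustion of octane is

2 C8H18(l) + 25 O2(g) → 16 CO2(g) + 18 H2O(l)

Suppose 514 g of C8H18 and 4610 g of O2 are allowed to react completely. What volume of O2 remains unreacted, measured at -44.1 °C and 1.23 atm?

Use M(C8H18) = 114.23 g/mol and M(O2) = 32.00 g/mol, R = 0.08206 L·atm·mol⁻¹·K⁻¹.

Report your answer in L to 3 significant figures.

n(C8H18) = 514 / 114.23 = 4.500 mol
n(O2) = 4610 / 32.00 = 144.1 mol
For 4.500 mol C8H18, stoichiometry requires (25/2) × 4.500 = 56.25 mol O2; 144.1 mol is available, so C8H18 is limiting.
n(O2) consumed = (25/2) × 4.500 = 56.25 mol; remaining = 144.1 − 56.25 = 87.85 mol
V(O2) = nRT/P = 87.85 × 0.08206 × 229.05 / 1.23 = 1342 L

1340 L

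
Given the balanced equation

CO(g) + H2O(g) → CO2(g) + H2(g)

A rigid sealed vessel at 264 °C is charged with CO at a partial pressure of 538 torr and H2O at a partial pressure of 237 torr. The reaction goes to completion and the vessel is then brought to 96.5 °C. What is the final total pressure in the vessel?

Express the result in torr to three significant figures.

533 torr

Because the vessel is rigid and T is held at 264 °C, work the stoichiometry in partial pressures (P_i = n_iRT/V).
P(H2O) required for 538 torr of CO = (1/1) × 538 = 538.0 torr; available 237 torr, so H2O is limiting.
P(CO) remaining = 538 − (1/1) × 237 = 301.0 torr
P(gaseous products) = (1+1)/1 × 237 = 474.0 torr
P_total at 264 °C = 301.0 + 474.0 = 775.0 torr
Scaling to 96.5 °C: P = 775.0 × 369.65/537.15 = 533.3 torr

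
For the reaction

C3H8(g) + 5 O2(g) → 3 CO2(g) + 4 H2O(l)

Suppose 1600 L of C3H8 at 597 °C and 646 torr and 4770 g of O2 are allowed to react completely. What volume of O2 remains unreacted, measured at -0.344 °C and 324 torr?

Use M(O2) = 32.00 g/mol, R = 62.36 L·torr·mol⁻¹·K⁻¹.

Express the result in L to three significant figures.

2830 L

n(C3H8) = PV/RT = (646 × 1600) / (62.36 × 870.15) = 19.05 mol
n(O2) = 4770 / 32.00 = 149.1 mol
For 19.05 mol C3H8, stoichiometry requires (5/1) × 19.05 = 95.25 mol O2; 149.1 mol is available, so C3H8 is limiting.
n(O2) consumed = (5/1) × 19.05 = 95.25 mol; remaining = 149.1 − 95.25 = 53.85 mol
V(O2) = nRT/P = 53.85 × 62.36 × 272.806 / 324 = 2827 L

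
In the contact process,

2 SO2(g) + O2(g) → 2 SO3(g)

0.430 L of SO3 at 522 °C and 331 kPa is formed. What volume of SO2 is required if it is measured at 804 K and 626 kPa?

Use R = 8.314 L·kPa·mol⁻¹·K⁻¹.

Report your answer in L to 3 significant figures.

0.230 L

n(SO3) = PV/RT = (331 × 0.430) / (8.314 × 795.15) = 0.02153 mol
n(SO2) = (2/2) × 0.02153 = 0.02153 mol
V = nRT/P = 0.02153 × 8.314 × 804 / 626 = 0.2299 L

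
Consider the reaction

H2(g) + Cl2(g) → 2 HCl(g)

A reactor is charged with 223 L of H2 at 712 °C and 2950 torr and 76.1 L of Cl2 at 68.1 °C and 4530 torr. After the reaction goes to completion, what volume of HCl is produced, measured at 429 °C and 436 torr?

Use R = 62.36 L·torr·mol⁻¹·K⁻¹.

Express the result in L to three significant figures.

2150 L

n(H2) = PV/RT = (2950 × 223) / (62.36 × 985.15) = 10.71 mol
n(Cl2) = PV/RT = (4530 × 76.1) / (62.36 × 341.25) = 16.20 mol
For 10.71 mol H2, stoichiometry requires (1/1) × 10.71 = 10.71 mol Cl2; 16.20 mol is available, so H2 is limiting.
n(HCl) = (2/1) × 10.71 = 21.42 mol
V(HCl) = nRT/P = 21.42 × 62.36 × 702.15 / 436 = 2151 L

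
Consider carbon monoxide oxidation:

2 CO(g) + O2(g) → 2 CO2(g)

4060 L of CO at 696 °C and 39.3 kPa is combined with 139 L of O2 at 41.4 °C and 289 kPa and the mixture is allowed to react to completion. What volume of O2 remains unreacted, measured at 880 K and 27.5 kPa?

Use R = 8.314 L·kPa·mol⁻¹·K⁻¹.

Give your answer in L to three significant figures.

1450 L

n(CO) = PV/RT = (39.3 × 4060) / (8.314 × 969.15) = 19.80 mol
n(O2) = PV/RT = (289 × 139) / (8.314 × 314.55) = 15.36 mol
For 19.80 mol CO, stoichiometry requires (1/2) × 19.80 = 9.900 mol O2; 15.36 mol is available, so CO is limiting.
n(O2) consumed = (1/2) × 19.80 = 9.900 mol; remaining = 15.36 − 9.900 = 5.460 mol
V(O2) = nRT/P = 5.460 × 8.314 × 880 / 27.5 = 1453 L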